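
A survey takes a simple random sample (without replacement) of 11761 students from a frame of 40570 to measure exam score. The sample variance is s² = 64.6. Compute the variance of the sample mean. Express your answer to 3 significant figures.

Under SRS without replacement, Var(ȳ) = (1 − f)·s²/n with f = n/N = 11761/40570 = 0.28989401.
Var(ȳ) = (1 − 0.28989401)·64.6/11761 = 0.71010599·0.0054927302 = 0.0039004206.

0.00390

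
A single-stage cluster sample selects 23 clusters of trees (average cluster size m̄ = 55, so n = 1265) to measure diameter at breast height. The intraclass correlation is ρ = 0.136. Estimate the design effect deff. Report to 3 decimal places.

8.344

deff = 1 + (55 − 1)·0.136 = 1 + 7.344 = 8.344.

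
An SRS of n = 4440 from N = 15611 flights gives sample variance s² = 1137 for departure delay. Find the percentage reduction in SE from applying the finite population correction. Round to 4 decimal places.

15.4077

f = n/N = 4440/15611 = 0.28441484.
SE_no-fpc = √(s²/n) = 0.50604454; SE_fpc = √((1−f)s²/n) = 0.42807455.
Ratio = √(1−f) = 0.84592267. Reduction = 100·(1 − 0.84592267) = 15.4077%.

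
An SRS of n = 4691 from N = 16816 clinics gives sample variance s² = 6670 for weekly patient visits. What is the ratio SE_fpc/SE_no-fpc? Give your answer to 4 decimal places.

f = n/N = 4691/16816 = 0.27896051.
SE_no-fpc = √(s²/n) = 1.1924226; SE_fpc = √((1−f)s²/n) = 1.0125343.
Ratio = √(1−f) = 0.84914044.

0.8491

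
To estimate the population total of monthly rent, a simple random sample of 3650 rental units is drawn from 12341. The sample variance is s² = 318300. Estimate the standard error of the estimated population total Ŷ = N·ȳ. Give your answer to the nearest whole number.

Var(Ŷ) = N²·Var(ȳ) = N²·(1 − n/N)·s²/n.
f = 3650/12341 = 0.29576209; Var(ȳ) = 0.70423791·318300/3650 = 61.413404.
Var(Ŷ) = 12341² · 61.413404 = 9.3532787 × 10^9.
SE(Ŷ) = √(9.3532787 × 10^9) = 96712.

96712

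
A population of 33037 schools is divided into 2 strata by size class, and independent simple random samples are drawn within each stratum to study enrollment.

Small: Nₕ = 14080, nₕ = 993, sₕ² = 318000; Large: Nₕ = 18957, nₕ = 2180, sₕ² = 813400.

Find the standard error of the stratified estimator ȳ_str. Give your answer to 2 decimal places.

Var(ȳ_str) = Σₕ Wₕ²(1 − fₕ)sₕ²/nₕ with Wₕ = Nₕ/N, N = 33037.
Small: Wₕ = 0.42618882; term = 0.42618882²·(1 − 0.07052557)·318000/993 = 54.0654.
Large: Wₕ = 0.57381118; term = 0.57381118²·(1 − 0.11499710)·813400/2180 = 108.72524.
Sum = 162.79064.
SE = √(162.79064) = 12.76.

12.76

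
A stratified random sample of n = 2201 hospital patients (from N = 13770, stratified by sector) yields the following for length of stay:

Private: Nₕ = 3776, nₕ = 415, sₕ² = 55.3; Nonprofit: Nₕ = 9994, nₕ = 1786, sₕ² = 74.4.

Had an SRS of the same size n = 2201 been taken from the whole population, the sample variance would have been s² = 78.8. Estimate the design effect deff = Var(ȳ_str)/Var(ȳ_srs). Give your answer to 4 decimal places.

Var(ȳ_str) = Σ Wₕ²(1−fₕ)sₕ²/nₕ with Wₕ = Nₕ/13770:
  Private: (3776/13770)²·(1−415/3776)·55.3/415 = 0.0089188663
  Nonprofit: (9994/13770)²·(1−1786/9994)·74.4/1786 = 0.018021888
  → Var(ȳ_str) = 0.026940754.
Var(ȳ_srs) = (1 − 2201/13770)·78.8/2201 = 0.030079323.
deff = 0.026940754 / 0.030079323 = 0.8957.

0.8957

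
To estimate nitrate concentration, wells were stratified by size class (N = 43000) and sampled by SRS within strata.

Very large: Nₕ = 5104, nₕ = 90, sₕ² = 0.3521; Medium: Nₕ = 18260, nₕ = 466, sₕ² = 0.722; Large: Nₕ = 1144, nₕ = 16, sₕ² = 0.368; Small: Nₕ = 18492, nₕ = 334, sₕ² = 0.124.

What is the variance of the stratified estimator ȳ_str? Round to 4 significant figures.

4.099 × 10^-4

Var(ȳ_str) = Σₕ Wₕ²(1 − fₕ)sₕ²/nₕ with Wₕ = Nₕ/N, N = 43000.
Very large: Wₕ = 0.11869767; term = 0.11869767²·(1 − 0.01763323)·0.3521/90 = 5.4147898 × 10^-5.
Medium: Wₕ = 0.42465116; term = 0.42465116²·(1 − 0.02552026)·0.722/466 = 2.7226306 × 10^-4.
Large: Wₕ = 0.02660465; term = 0.02660465²·(1 − 0.01398601)·0.368/16 = 1.6051885 × 10^-5.
Small: Wₕ = 0.43004651; term = 0.43004651²·(1 − 0.01806186)·0.124/334 = 6.7420226 × 10^-5.
Sum = 4.0988307 × 10^-4.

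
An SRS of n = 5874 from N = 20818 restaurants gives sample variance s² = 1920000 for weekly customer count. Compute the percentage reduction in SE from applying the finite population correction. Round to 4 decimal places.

15.2745

f = n/N = 5874/20818 = 0.28215967.
SE_no-fpc = √(s²/n) = 18.079385; SE_fpc = √((1−f)s²/n) = 15.317841.
Ratio = √(1−f) = 0.84725458. Reduction = 100·(1 − 0.84725458) = 15.2745%.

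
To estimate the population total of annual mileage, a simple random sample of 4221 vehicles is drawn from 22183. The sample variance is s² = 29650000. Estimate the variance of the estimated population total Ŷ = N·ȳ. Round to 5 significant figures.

2.7989 × 10^12

Var(Ŷ) = N²·Var(ȳ) = N²·(1 − n/N)·s²/n.
f = 4221/22183 = 0.19028085; Var(ȳ) = 0.80971915·29650000/4221 = 5687.7927.
Var(Ŷ) = 22183² · 5687.7927 = 2.7988803 × 10^12.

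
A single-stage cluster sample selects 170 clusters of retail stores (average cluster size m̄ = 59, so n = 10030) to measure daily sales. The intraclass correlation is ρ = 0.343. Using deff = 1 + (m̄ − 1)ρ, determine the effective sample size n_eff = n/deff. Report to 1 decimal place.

deff = 1 + (59 − 1)·0.343 = 1 + 19.894 = 20.894.
n_eff = 10030 / 20.894 = 480.0.

480.0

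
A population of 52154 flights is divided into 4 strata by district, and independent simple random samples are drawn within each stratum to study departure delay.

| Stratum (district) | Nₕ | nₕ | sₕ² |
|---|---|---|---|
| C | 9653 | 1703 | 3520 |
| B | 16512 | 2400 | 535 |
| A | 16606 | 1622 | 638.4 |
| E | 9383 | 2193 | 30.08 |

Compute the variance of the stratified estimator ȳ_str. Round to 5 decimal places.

Var(ȳ_str) = Σₕ Wₕ²(1 − fₕ)sₕ²/nₕ with Wₕ = Nₕ/N, N = 52154.
C: Wₕ = 0.18508647; term = 0.18508647²·(1 − 0.17642184)·3520/1703 = 0.058315258.
B: Wₕ = 0.31660084; term = 0.31660084²·(1 − 0.14534884)·535/2400 = 0.019096578.
A: Wₕ = 0.31840319; term = 0.31840319²·(1 − 0.09767554)·638.4/1622 = 0.036004732.
E: Wₕ = 0.17990950; term = 0.17990950²·(1 − 0.23372056)·30.08/2193 = 3.402002 × 10^-4.
Sum = 0.11375677.

0.11376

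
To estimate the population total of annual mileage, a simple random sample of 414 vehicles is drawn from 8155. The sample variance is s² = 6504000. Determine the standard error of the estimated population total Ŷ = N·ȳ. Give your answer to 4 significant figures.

995900

Var(Ŷ) = N²·Var(ȳ) = N²·(1 − n/N)·s²/n.
f = 414/8155 = 0.05076640; Var(ȳ) = 0.94923360·6504000/414 = 14912.597.
Var(Ŷ) = 8155² · 14912.597 = 9.9174772 × 10^11.
SE(Ŷ) = √(9.9174772 × 10^11) = 995900.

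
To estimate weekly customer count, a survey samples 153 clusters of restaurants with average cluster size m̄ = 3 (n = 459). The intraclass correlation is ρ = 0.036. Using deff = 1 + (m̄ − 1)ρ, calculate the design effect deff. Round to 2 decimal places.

deff = 1 + (3 − 1)·0.036 = 1 + 0.072 = 1.072.

1.07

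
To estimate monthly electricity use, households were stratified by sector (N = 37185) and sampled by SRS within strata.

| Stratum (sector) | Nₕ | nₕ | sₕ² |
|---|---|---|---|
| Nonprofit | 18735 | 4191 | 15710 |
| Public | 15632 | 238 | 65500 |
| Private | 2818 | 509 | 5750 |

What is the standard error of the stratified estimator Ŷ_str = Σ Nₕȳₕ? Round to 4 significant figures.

Var(Ŷ_str) = Σₕ Nₕ²(1 − fₕ)sₕ²/nₕ.
Nonprofit: 18735²·(1 − 4191/18735)·15710/4191 = 1.0214006 × 10^9.
Public: 15632²·(1 − 238/15632)·65500/238 = 6.6226282 × 10^10.
Private: 2818²·(1 − 509/2818)·5750/509 = 7.3504679 × 10^7.
Sum = 6.7321187 × 10^10.
SE = √(6.7321187 × 10^10) = 259500.

259500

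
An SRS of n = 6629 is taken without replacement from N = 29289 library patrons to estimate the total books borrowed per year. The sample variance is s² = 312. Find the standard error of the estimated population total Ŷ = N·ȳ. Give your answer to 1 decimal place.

5589.0

Var(Ŷ) = N²·Var(ȳ) = N²·(1 − n/N)·s²/n.
f = 6629/29289 = 0.22633070; Var(ȳ) = 0.77366930·312/6629 = 0.036413459.
Var(Ŷ) = 29289² · 0.036413459 = 3.1237123 × 10^7.
SE(Ŷ) = √(3.1237123 × 10^7) = 5589.0.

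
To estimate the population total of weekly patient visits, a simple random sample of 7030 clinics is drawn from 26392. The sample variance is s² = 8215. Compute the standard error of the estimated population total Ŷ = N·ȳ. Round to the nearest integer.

Var(Ŷ) = N²·Var(ȳ) = N²·(1 − n/N)·s²/n.
f = 7030/26392 = 0.26636860; Var(ȳ) = 0.73363140·8215/7030 = 0.85729473.
Var(Ŷ) = 26392² · 0.85729473 = 5.9713807 × 10^8.
SE(Ŷ) = √(5.9713807 × 10^8) = 24436.

24436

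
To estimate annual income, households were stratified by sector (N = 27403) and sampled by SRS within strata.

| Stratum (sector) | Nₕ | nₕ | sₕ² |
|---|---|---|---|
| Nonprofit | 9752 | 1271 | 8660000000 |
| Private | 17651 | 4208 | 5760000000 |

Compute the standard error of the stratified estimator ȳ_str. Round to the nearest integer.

1088

Var(ȳ_str) = Σₕ Wₕ²(1 − fₕ)sₕ²/nₕ with Wₕ = Nₕ/N, N = 27403.
Nonprofit: Wₕ = 0.35587344; term = 0.35587344²·(1 − 0.13033224)·8660000000/1271 = 750441.56.
Private: Wₕ = 0.64412656; term = 0.64412656²·(1 − 0.23840009)·5760000000/4208 = 432529.81.
Sum = 1.1829714 × 10^6.
SE = √(1.1829714 × 10^6) = 1088.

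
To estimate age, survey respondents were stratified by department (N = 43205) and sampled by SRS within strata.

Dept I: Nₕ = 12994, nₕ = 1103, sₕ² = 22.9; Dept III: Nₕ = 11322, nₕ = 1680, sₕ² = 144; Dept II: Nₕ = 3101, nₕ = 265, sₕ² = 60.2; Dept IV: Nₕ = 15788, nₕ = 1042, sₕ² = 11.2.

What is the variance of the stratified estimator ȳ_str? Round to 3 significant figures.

0.00914

Var(ȳ_str) = Σₕ Wₕ²(1 − fₕ)sₕ²/nₕ with Wₕ = Nₕ/N, N = 43205.
Dept I: Wₕ = 0.30075223; term = 0.30075223²·(1 − 0.08488533)·22.9/1103 = 0.0017185145.
Dept III: Wₕ = 0.26205300; term = 0.26205300²·(1 − 0.14838368)·144/1680 = 0.0050127433.
Dept II: Wₕ = 0.07177410; term = 0.07177410²·(1 − 0.08545630)·60.2/265 = 0.0010702632.
Dept IV: Wₕ = 0.36542067; term = 0.36542067²·(1 − 0.06599949)·11.2/1042 = 0.0013405519.
Sum = 0.0091420729.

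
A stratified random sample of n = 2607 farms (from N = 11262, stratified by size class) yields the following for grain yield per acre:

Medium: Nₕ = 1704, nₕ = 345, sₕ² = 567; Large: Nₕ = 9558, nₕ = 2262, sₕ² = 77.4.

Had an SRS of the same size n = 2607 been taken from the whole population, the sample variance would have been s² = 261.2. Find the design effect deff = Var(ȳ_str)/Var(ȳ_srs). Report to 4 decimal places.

Var(ȳ_str) = Σ Wₕ²(1−fₕ)sₕ²/nₕ with Wₕ = Nₕ/11262:
  Medium: (1704/11262)²·(1−345/1704)·567/345 = 0.030006958
  Large: (9558/11262)²·(1−2262/9558)·77.4/2262 = 0.018813481
  → Var(ȳ_str) = 0.048820439.
Var(ȳ_srs) = (1 − 2607/11262)·261.2/2607 = 0.076998753.
deff = 0.048820439 / 0.076998753 = 0.6340.

0.6340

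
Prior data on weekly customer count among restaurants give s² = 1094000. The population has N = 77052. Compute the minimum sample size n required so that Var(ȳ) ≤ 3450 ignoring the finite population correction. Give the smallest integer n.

Without fpc, n₀ = s²/D = 1094000/3450 = 317.1014.
Rounding up, n = 318.

318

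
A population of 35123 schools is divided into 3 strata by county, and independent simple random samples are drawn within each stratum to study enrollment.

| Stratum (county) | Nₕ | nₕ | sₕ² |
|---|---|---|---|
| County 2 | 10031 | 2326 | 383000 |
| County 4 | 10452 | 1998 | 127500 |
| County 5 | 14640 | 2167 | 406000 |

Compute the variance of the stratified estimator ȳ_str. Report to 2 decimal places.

42.62

Var(ȳ_str) = Σₕ Wₕ²(1 − fₕ)sₕ²/nₕ with Wₕ = Nₕ/N, N = 35123.
County 2: Wₕ = 0.28559633; term = 0.28559633²·(1 − 0.23188117)·383000/2326 = 10.316271.
County 4: Wₕ = 0.29758278; term = 0.29758278²·(1 − 0.19115959)·127500/1998 = 4.5708097.
County 5: Wₕ = 0.41682089; term = 0.41682089²·(1 − 0.14801913)·406000/2167 = 27.73294.
Sum = 42.620021.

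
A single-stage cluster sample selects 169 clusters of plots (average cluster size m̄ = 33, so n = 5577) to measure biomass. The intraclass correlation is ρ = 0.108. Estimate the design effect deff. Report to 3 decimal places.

4.456

deff = 1 + (33 − 1)·0.108 = 1 + 3.456 = 4.456.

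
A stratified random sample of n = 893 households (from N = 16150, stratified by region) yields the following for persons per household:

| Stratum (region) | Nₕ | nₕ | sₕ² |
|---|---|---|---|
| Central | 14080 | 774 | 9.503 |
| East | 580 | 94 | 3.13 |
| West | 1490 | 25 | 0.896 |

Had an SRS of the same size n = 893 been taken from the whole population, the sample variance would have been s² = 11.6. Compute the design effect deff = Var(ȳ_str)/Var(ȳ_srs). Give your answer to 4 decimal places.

0.7460

Var(ȳ_str) = Σ Wₕ²(1−fₕ)sₕ²/nₕ with Wₕ = Nₕ/16150:
  Central: (14080/16150)²·(1−774/14080)·9.503/774 = 0.0088191126
  East: (580/16150)²·(1−94/580)·3.13/94 = 3.5986175 × 10^-5
  West: (1490/16150)²·(1−25/1490)·0.896/25 = 2.999486 × 10^-4
  → Var(ȳ_str) = 0.0091550474.
Var(ȳ_srs) = (1 − 893/16150)·11.6/893 = 0.012271655.
deff = 0.0091550474 / 0.012271655 = 0.7460.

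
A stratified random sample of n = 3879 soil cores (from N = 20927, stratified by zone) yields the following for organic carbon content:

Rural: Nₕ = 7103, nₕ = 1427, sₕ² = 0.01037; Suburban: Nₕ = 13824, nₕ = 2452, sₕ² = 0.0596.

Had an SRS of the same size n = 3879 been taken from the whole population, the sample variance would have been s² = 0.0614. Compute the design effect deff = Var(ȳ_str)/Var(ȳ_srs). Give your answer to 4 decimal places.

Var(ȳ_str) = Σ Wₕ²(1−fₕ)sₕ²/nₕ with Wₕ = Nₕ/20927:
  Rural: (7103/20927)²·(1−1427/7103)·0.01037/1427 = 6.6899833 × 10^-7
  Suburban: (13824/20927)²·(1−2452/13824)·0.0596/2452 = 8.7253413 × 10^-6
  → Var(ȳ_str) = 9.3943396 × 10^-6.
Var(ȳ_srs) = (1 − 3879/20927)·0.0614/3879 = 1.2894813 × 10^-5.
deff = (9.3943396 × 10^-6) / (1.2894813 × 10^-5) = 0.7285.

0.7285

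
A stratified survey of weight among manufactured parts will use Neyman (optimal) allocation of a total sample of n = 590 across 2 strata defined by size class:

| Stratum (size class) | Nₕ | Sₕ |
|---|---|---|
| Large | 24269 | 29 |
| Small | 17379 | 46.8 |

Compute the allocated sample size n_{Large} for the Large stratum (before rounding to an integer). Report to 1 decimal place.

273.7

Neyman allocation: nₕ = n·NₕSₕ / Σⱼ NⱼSⱼ.
Σ NⱼSⱼ = 24269·29 + 17379·46.8 = 1.5171382 × 10^6.
n_{Large} = 590·24269·29 / (1.5171382 × 10^6) = 273.7.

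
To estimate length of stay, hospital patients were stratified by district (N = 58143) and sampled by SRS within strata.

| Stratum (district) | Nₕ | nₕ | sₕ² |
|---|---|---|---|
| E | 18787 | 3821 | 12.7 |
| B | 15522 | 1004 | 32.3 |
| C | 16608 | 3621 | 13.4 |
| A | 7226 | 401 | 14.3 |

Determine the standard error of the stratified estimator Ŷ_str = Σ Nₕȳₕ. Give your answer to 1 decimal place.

3277.4

Var(Ŷ_str) = Σₕ Nₕ²(1 − fₕ)sₕ²/nₕ.
E: 18787²·(1 − 3821/18787)·12.7/3821 = 934522.71.
B: 15522²·(1 − 1004/15522)·32.3/1004 = 7.2497542 × 10^6.
C: 16608²·(1 − 3621/16608)·13.4/3621 = 798182.96.
A: 7226²·(1 − 401/7226)·14.3/401 = 1.7587021 × 10^6.
Sum = 1.0741162 × 10^7.
SE = √(1.0741162 × 10^7) = 3277.4.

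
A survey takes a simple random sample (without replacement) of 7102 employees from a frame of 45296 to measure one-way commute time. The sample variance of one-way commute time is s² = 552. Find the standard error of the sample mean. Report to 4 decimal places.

Under SRS without replacement, Var(ȳ) = (1 − f)·s²/n with f = n/N = 7102/45296 = 0.15679089.
Var(ȳ) = (1 − 0.15679089)·552/7102 = 0.84320911·0.077724585 = 0.065538078.
SE(ȳ) = √(0.065538078) = 0.2560.

0.2560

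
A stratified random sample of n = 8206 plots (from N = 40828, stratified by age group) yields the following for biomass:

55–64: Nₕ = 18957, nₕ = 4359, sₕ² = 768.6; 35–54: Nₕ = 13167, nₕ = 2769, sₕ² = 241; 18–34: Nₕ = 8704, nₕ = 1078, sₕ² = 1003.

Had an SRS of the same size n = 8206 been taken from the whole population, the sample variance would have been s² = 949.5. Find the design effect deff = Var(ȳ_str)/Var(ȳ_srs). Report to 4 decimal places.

0.7947

Var(ȳ_str) = Σ Wₕ²(1−fₕ)sₕ²/nₕ with Wₕ = Nₕ/40828:
  55–64: (18957/40828)²·(1−4359/18957)·768.6/4359 = 0.029272531
  35–54: (13167/40828)²·(1−2769/13167)·241/2769 = 0.0071484934
  18–34: (8704/40828)²·(1−1078/8704)·1003/1078 = 0.03704944
  → Var(ȳ_str) = 0.073470464.
Var(ȳ_srs) = (1 − 8206/40828)·949.5/8206 = 0.09245192.
deff = 0.073470464 / 0.09245192 = 0.7947.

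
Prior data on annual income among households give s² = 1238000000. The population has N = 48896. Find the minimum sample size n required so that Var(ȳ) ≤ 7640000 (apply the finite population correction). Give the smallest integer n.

162

Without fpc, n₀ = s²/D = 1238000000/7640000 = 162.0419.
With fpc, (1 − n/N)·s²/n ≤ D requires n ≥ n₀/(1 + n₀/N) = 162.0419/(1 + 162.0419/48896) = 161.5067.
Rounding up, n = 162.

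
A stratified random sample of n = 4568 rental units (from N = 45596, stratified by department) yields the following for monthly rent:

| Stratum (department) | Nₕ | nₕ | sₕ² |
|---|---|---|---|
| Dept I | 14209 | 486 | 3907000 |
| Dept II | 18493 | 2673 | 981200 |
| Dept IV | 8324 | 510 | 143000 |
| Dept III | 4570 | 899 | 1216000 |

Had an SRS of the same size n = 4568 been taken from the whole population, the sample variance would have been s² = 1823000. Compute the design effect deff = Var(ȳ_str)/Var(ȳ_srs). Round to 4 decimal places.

2.2983

Var(ȳ_str) = Σ Wₕ²(1−fₕ)sₕ²/nₕ with Wₕ = Nₕ/45596:
  Dept I: (14209/45596)²·(1−486/14209)·3907000/486 = 753.99112
  Dept II: (18493/45596)²·(1−2673/18493)·981200/2673 = 51.655782
  Dept IV: (8324/45596)²·(1−510/8324)·143000/510 = 8.7723884
  Dept III: (4570/45596)²·(1−899/4570)·1216000/899 = 10.914931
  → Var(ȳ_str) = 825.33422.
Var(ȳ_srs) = (1 − 4568/45596)·1823000/4568 = 359.09898.
deff = 825.33422 / 359.09898 = 2.2983.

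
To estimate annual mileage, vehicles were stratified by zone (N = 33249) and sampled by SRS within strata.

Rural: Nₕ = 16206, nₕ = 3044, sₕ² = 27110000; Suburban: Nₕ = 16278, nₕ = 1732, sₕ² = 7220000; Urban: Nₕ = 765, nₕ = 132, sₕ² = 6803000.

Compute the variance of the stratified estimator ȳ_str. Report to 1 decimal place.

2633.8

Var(ȳ_str) = Σₕ Wₕ²(1 − fₕ)sₕ²/nₕ with Wₕ = Nₕ/N, N = 33249.
Rural: Wₕ = 0.48741316; term = 0.48741316²·(1 − 0.18783167)·27110000/3044 = 1718.4046.
Suburban: Wₕ = 0.48957863; term = 0.48957863²·(1 − 0.10640128)·7220000/1732 = 892.84642.
Urban: Wₕ = 0.02300821; term = 0.02300821²·(1 − 0.17254902)·6803000/132 = 22.575351.
Sum = 2633.8264.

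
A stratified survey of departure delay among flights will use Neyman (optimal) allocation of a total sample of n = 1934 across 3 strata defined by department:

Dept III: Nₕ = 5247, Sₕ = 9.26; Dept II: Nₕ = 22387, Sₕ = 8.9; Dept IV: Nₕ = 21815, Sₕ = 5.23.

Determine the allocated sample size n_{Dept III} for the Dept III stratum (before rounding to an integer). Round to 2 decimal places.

259.63

Neyman allocation: nₕ = n·NₕSₕ / Σⱼ NⱼSⱼ.
Σ NⱼSⱼ = 5247·9.26 + 22387·8.9 + 21815·5.23 = 361923.97.
n_{Dept III} = 1934·5247·9.26 / 361923.97 = 259.63.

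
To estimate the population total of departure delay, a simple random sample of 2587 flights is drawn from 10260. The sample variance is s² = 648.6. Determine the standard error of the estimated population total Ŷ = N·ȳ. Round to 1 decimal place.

4442.7

Var(Ŷ) = N²·Var(ȳ) = N²·(1 − n/N)·s²/n.
f = 2587/10260 = 0.25214425; Var(ȳ) = 0.74785575·648.6/2587 = 0.18749874.
Var(Ŷ) = 10260² · 0.18749874 = 1.9737542 × 10^7.
SE(Ŷ) = √(1.9737542 × 10^7) = 4442.7.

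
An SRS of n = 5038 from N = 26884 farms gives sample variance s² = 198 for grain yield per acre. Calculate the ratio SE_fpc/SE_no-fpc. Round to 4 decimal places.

0.9014

f = n/N = 5038/26884 = 0.18739771.
SE_no-fpc = √(s²/n) = 0.19824558; SE_fpc = √((1−f)s²/n) = 0.1787074.
Ratio = √(1−f) = 0.90144456.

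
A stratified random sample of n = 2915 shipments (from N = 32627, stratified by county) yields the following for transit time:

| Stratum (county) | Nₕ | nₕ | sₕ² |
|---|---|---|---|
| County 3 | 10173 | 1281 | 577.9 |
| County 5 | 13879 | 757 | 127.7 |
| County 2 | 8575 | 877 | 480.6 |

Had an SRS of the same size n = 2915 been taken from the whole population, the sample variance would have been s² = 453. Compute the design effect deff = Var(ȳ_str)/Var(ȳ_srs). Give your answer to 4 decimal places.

Var(ȳ_str) = Σ Wₕ²(1−fₕ)sₕ²/nₕ with Wₕ = Nₕ/32627:
  County 3: (10173/32627)²·(1−1281/10173)·577.9/1281 = 0.038335204
  County 5: (13879/32627)²·(1−757/13879)·127.7/757 = 0.028860174
  County 2: (8575/32627)²·(1−877/8575)·480.6/877 = 0.033981451
  → Var(ȳ_str) = 0.10117683.
Var(ȳ_srs) = (1 − 2915/32627)·453/2915 = 0.14151888.
deff = 0.10117683 / 0.14151888 = 0.7149.

0.7149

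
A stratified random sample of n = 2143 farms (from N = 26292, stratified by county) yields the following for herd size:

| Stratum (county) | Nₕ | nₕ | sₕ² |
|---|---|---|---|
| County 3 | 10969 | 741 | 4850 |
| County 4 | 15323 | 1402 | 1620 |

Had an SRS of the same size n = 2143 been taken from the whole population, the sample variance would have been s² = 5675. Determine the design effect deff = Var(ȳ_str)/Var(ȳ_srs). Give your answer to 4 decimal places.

0.5833

Var(ȳ_str) = Σ Wₕ²(1−fₕ)sₕ²/nₕ with Wₕ = Nₕ/26292:
  County 3: (10969/26292)²·(1−741/10969)·4850/741 = 1.0622679
  County 4: (15323/26292)²·(1−1402/15323)·1620/1402 = 0.35656112
  → Var(ȳ_str) = 1.418829.
Var(ȳ_srs) = (1 − 2143/26292)·5675/2143 = 2.4323117.
deff = 1.418829 / 2.4323117 = 0.5833.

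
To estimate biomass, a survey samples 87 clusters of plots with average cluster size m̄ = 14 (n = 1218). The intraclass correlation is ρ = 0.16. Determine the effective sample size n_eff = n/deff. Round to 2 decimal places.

deff = 1 + (14 − 1)·0.16 = 1 + 2.08 = 3.08.
n_eff = 1218 / 3.08 = 395.45.

395.45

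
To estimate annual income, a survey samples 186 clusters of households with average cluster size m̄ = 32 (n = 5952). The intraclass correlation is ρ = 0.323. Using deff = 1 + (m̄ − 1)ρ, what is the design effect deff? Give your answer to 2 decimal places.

deff = 1 + (32 − 1)·0.323 = 1 + 10.013 = 11.013.

11.01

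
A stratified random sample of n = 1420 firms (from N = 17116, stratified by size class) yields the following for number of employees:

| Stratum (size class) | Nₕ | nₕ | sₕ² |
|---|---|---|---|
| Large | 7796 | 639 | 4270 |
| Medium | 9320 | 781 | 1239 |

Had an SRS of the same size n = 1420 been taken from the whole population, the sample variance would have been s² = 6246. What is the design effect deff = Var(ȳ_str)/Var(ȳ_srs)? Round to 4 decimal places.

Var(ȳ_str) = Σ Wₕ²(1−fₕ)sₕ²/nₕ with Wₕ = Nₕ/17116:
  Large: (7796/17116)²·(1−639/7796)·4270/639 = 1.2726978
  Medium: (9320/17116)²·(1−781/9320)·1239/781 = 0.43096167
  → Var(ȳ_str) = 1.7036595.
Var(ȳ_srs) = (1 − 1420/17116)·6246/1420 = 4.0336698.
deff = 1.7036595 / 4.0336698 = 0.4224.

0.4224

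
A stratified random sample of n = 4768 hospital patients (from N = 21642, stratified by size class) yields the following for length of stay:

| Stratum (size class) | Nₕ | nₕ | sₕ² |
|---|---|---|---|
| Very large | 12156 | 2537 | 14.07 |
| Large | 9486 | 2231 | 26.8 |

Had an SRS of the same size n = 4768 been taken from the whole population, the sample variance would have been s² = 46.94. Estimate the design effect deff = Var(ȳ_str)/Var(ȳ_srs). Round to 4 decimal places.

0.4103

Var(ȳ_str) = Σ Wₕ²(1−fₕ)sₕ²/nₕ with Wₕ = Nₕ/21642:
  Very large: (12156/21642)²·(1−2537/12156)·14.07/2537 = 0.0013845207
  Large: (9486/21642)²·(1−2231/9486)·26.8/2231 = 0.0017650661
  → Var(ȳ_str) = 0.0031495868.
Var(ȳ_srs) = (1 − 4768/21642)·46.94/4768 = 0.0076758679.
deff = 0.0031495868 / 0.0076758679 = 0.4103.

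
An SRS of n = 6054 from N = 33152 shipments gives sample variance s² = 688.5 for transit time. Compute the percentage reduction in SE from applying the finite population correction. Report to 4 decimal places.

9.5906

f = n/N = 6054/33152 = 0.18261342.
SE_no-fpc = √(s²/n) = 0.33723354; SE_fpc = √((1−f)s²/n) = 0.30489094.
Ratio = √(1−f) = 0.90409434. Reduction = 100·(1 − 0.90409434) = 9.5906%.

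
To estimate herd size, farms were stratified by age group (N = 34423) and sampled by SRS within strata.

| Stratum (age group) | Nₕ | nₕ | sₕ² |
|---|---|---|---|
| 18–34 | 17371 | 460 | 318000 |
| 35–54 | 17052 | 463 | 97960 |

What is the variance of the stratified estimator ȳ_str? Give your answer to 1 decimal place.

221.9

Var(ȳ_str) = Σₕ Wₕ²(1 − fₕ)sₕ²/nₕ with Wₕ = Nₕ/N, N = 34423.
18–34: Wₕ = 0.50463353; term = 0.50463353²·(1 − 0.02648092)·318000/460 = 171.3823.
35–54: Wₕ = 0.49536647; term = 0.49536647²·(1 − 0.02715224)·97960/463 = 50.508664.
Sum = 221.89096.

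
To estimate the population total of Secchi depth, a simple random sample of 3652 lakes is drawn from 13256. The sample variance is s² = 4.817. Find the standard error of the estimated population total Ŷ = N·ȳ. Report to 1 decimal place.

Var(Ŷ) = N²·Var(ȳ) = N²·(1 − n/N)·s²/n.
f = 3652/13256 = 0.27549789; Var(ȳ) = 0.72450211·4.817/3652 = 9.5562067 × 10^-4.
Var(Ŷ) = 13256² · (9.5562067 × 10^-4) = 167923.13.
SE(Ŷ) = √(167923.13) = 409.8.

409.8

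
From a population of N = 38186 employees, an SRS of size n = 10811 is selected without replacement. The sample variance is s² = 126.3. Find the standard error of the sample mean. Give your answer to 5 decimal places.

Under SRS without replacement, Var(ȳ) = (1 − f)·s²/n with f = n/N = 10811/38186 = 0.28311423.
Var(ȳ) = (1 − 0.28311423)·126.3/10811 = 0.71688577·0.011682546 = 0.0083750507.
SE(ȳ) = √(0.0083750507) = 0.09152.

0.09152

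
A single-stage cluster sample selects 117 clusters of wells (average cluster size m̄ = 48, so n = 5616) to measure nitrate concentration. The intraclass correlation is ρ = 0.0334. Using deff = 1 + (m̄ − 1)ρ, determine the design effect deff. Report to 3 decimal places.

2.570

deff = 1 + (48 − 1)·0.0334 = 1 + 1.5698 = 2.5698.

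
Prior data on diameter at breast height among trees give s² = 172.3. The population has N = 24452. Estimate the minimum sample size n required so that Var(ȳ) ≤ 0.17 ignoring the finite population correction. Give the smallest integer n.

1014

Without fpc, n₀ = s²/D = 172.3/0.17 = 1013.5294.
Rounding up, n = 1014.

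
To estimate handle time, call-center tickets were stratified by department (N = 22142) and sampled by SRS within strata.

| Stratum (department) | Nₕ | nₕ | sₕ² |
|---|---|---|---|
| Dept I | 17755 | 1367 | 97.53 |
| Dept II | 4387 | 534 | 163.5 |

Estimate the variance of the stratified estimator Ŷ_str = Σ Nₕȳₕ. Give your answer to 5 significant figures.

Var(Ŷ_str) = Σₕ Nₕ²(1 − fₕ)sₕ²/nₕ.
Dept I: 17755²·(1 − 1367/17755)·97.53/1367 = 2.0759474 × 10^7.
Dept II: 4387²·(1 − 534/4387)·163.5/534 = 5.1753907 × 10^6.
Sum = 2.5934865 × 10^7.

2.5935 × 10^7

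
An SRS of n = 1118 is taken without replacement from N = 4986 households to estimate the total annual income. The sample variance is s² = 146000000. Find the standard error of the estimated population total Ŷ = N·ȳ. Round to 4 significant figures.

1.587 × 10^6

Var(Ŷ) = N²·Var(ȳ) = N²·(1 − n/N)·s²/n.
f = 1118/4986 = 0.22422784; Var(ȳ) = 0.77577216·146000000/1118 = 101308.35.
Var(Ŷ) = 4986² · 101308.35 = 2.5185454 × 10^12.
SE(Ŷ) = √(2.5185454 × 10^12) = 1.587 × 10^6.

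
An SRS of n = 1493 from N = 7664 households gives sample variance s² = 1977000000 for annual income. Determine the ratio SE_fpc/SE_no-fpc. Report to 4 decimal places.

0.8973

f = n/N = 1493/7664 = 0.19480689.
SE_no-fpc = √(s²/n) = 1150.73; SE_fpc = √((1−f)s²/n) = 1032.5794.
Ratio = √(1−f) = 0.89732553.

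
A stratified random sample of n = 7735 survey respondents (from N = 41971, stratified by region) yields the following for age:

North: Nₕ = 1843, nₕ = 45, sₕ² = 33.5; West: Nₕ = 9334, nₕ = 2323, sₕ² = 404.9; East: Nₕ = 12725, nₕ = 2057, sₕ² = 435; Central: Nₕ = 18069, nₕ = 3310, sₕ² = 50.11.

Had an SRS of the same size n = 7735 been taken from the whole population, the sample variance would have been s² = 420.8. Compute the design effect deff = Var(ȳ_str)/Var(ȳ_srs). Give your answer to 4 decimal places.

0.5964

Var(ȳ_str) = Σ Wₕ²(1−fₕ)sₕ²/nₕ with Wₕ = Nₕ/41971:
  North: (1843/41971)²·(1−45/1843)·33.5/45 = 0.001400389
  West: (9334/41971)²·(1−2323/9334)·404.9/2323 = 0.0064751181
  East: (12725/41971)²·(1−2057/12725)·435/2057 = 0.016296605
  Central: (18069/41971)²·(1−3310/18069)·50.11/3310 = 0.0022918639
  → Var(ȳ_str) = 0.026463976.
Var(ȳ_srs) = (1 − 7735/41971)·420.8/7735 = 0.044376098.
deff = 0.026463976 / 0.044376098 = 0.5964.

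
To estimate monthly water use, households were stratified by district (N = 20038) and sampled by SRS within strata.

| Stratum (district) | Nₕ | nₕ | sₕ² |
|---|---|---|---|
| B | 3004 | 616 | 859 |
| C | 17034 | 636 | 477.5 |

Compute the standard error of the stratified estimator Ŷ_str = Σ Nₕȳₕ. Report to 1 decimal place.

Var(Ŷ_str) = Σₕ Nₕ²(1 − fₕ)sₕ²/nₕ.
B: 3004²·(1 − 616/3004)·859/616 = 1.0003379 × 10^7.
C: 17034²·(1 − 636/17034)·477.5/636 = 2.0971224 × 10^8.
Sum = 2.1971562 × 10^8.
SE = √(2.1971562 × 10^8) = 14822.8.

14822.8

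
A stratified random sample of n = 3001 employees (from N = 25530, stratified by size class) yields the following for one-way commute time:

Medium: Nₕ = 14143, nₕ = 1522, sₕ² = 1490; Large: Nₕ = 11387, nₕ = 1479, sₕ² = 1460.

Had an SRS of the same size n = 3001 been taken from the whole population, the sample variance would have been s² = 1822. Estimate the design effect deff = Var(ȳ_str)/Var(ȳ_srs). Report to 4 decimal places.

0.8194

Var(ȳ_str) = Σ Wₕ²(1−fₕ)sₕ²/nₕ with Wₕ = Nₕ/25530:
  Medium: (14143/25530)²·(1−1522/14143)·1490/1522 = 0.26810524
  Large: (11387/25530)²·(1−1479/11387)·1460/1479 = 0.17087494
  → Var(ȳ_str) = 0.43898018.
Var(ȳ_srs) = (1 − 3001/25530)·1822/3001 = 0.53576394.
deff = 0.43898018 / 0.53576394 = 0.8194.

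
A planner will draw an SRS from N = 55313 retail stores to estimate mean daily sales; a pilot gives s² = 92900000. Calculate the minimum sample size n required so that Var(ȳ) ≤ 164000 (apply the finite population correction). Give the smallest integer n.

561

Without fpc, n₀ = s²/D = 92900000/164000 = 566.4634.
With fpc, (1 − n/N)·s²/n ≤ D requires n ≥ n₀/(1 + n₀/N) = 566.4634/(1 + 566.4634/55313) = 560.7210.
Rounding up, n = 561.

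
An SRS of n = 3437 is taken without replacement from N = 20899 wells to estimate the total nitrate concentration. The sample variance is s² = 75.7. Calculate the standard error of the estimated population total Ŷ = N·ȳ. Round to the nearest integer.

Var(Ŷ) = N²·Var(ȳ) = N²·(1 − n/N)·s²/n.
f = 3437/20899 = 0.16445763; Var(ȳ) = 0.83554237·75.7/3437 = 0.018402839.
Var(Ŷ) = 20899² · 0.018402839 = 8.0377749 × 10^6.
SE(Ŷ) = √(8.0377749 × 10^6) = 2835.

2835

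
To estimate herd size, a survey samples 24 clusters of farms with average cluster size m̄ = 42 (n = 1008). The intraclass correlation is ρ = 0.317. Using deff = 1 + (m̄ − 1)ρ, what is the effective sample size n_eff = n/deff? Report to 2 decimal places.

72.02

deff = 1 + (42 − 1)·0.317 = 1 + 12.997 = 13.997.
n_eff = 1008 / 13.997 = 72.02.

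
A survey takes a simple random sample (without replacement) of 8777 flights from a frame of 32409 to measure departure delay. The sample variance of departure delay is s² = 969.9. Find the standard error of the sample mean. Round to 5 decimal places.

0.28386

Under SRS without replacement, Var(ȳ) = (1 − f)·s²/n with f = n/N = 8777/32409 = 0.27081983.
Var(ȳ) = (1 − 0.27081983)·969.9/8777 = 0.72918017·0.11050473 = 0.080577856.
SE(ȳ) = √(0.080577856) = 0.28386.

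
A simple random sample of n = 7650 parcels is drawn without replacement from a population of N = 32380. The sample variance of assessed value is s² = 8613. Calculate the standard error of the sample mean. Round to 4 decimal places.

Under SRS without replacement, Var(ȳ) = (1 − f)·s²/n with f = n/N = 7650/32380 = 0.23625695.
Var(ȳ) = (1 − 0.23625695)·8613/7650 = 0.76374305·1.1258824 = 0.85988482.
SE(ȳ) = √(0.85988482) = 0.9273.

0.9273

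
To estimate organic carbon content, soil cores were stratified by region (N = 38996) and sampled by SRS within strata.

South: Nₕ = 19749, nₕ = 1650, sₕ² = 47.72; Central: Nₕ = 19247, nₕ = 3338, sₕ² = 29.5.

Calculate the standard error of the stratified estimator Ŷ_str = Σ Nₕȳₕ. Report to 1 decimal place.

Var(Ŷ_str) = Σₕ Nₕ²(1 − fₕ)sₕ²/nₕ.
South: 19749²·(1 − 1650/19749)·47.72/1650 = 1.0337516 × 10^7.
Central: 19247²·(1 − 3338/19247)·29.5/3338 = 2.7060861 × 10^6.
Sum = 1.3043602 × 10^7.
SE = √(1.3043602 × 10^7) = 3611.6.

3611.6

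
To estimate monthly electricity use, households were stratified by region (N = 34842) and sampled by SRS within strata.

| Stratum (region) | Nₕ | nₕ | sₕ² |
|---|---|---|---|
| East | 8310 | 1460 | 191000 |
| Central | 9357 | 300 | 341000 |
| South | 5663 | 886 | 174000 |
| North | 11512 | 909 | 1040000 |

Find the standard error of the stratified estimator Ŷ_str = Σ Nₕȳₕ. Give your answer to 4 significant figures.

498700

Var(Ŷ_str) = Σₕ Nₕ²(1 − fₕ)sₕ²/nₕ.
East: 8310²·(1 − 1460/8310)·191000/1460 = 7.4468414 × 10^9.
Central: 9357²·(1 − 300/9357)·341000/300 = 9.632835 × 10^10.
South: 5663²·(1 − 886/5663)·174000/886 = 5.3127249 × 10^9.
North: 11512²·(1 − 909/11512)·1040000/909 = 1.3965259 × 10^11.
Sum = 2.4874051 × 10^11.
SE = √(2.4874051 × 10^11) = 498700.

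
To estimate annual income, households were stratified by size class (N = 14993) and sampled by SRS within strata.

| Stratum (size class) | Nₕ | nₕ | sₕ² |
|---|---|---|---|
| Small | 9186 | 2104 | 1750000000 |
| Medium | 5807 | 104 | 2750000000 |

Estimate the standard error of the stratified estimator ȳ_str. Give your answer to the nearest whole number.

Var(ȳ_str) = Σₕ Wₕ²(1 − fₕ)sₕ²/nₕ with Wₕ = Nₕ/N, N = 14993.
Small: Wₕ = 0.61268592; term = 0.61268592²·(1 − 0.22904420)·1750000000/2104 = 240711.92.
Medium: Wₕ = 0.38731408; term = 0.38731408²·(1 − 0.01790942)·2750000000/104 = 3.8956279 × 10^6.
Sum = 4.1363398 × 10^6.
SE = √(4.1363398 × 10^6) = 2034.

2034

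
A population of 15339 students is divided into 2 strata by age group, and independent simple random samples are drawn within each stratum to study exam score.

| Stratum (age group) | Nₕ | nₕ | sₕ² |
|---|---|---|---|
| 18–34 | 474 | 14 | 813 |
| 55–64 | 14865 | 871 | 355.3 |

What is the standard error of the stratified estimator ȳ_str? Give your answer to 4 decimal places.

0.6438

Var(ȳ_str) = Σₕ Wₕ²(1 − fₕ)sₕ²/nₕ with Wₕ = Nₕ/N, N = 15339.
18–34: Wₕ = 0.03090162; term = 0.03090162²·(1 − 0.02953586)·813/14 = 0.053815154.
55–64: Wₕ = 0.96909838; term = 0.96909838²·(1 − 0.05859401)·355.3/871 = 0.36065316.
Sum = 0.41446831.
SE = √(0.41446831) = 0.6438.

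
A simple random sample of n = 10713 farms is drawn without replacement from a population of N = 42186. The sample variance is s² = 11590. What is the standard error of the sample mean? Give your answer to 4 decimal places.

0.8984

Under SRS without replacement, Var(ȳ) = (1 − f)·s²/n with f = n/N = 10713/42186 = 0.25394681.
Var(ȳ) = (1 − 0.25394681)·11590/10713 = 0.74605319·1.0818632 = 0.80712746.
SE(ȳ) = √(0.80712746) = 0.8984.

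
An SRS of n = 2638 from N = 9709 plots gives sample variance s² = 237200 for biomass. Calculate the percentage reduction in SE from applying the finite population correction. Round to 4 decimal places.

f = n/N = 2638/9709 = 0.27170666.
SE_no-fpc = √(s²/n) = 9.4824366; SE_fpc = √((1−f)s²/n) = 8.0923212.
Ratio = √(1−f) = 0.85340104. Reduction = 100·(1 − 0.85340104) = 14.6599%.

14.6599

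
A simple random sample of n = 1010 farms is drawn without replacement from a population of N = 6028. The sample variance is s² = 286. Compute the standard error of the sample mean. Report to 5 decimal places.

Under SRS without replacement, Var(ȳ) = (1 − f)·s²/n with f = n/N = 1010/6028 = 0.16755143.
Var(ȳ) = (1 − 0.16755143)·286/1010 = 0.83244857·0.28316832 = 0.23572306.
SE(ȳ) = √(0.23572306) = 0.48551.

0.48551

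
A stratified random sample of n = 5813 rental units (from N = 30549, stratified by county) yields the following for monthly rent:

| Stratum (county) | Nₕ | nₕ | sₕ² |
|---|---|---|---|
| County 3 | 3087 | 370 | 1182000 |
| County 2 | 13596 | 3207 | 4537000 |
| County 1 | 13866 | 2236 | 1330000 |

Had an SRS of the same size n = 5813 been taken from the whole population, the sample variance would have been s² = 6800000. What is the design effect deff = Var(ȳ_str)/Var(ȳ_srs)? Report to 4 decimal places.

Var(ȳ_str) = Σ Wₕ²(1−fₕ)sₕ²/nₕ with Wₕ = Nₕ/30549:
  County 3: (3087/30549)²·(1−370/3087)·1182000/370 = 28.71098
  County 2: (13596/30549)²·(1−3207/13596)·4537000/3207 = 214.12172
  County 1: (13866/30549)²·(1−2236/13866)·1330000/2236 = 102.78193
  → Var(ȳ_str) = 345.61463.
Var(ȳ_srs) = (1 − 5813/30549)·6800000/5813 = 947.19863.
deff = 345.61463 / 947.19863 = 0.3649.

0.3649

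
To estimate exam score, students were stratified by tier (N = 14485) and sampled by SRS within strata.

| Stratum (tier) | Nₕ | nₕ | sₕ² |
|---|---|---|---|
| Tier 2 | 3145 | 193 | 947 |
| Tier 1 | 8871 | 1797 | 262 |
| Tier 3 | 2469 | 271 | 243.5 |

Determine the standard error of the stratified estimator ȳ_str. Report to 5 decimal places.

Var(ȳ_str) = Σₕ Wₕ²(1 − fₕ)sₕ²/nₕ with Wₕ = Nₕ/N, N = 14485.
Tier 2: Wₕ = 0.21712116; term = 0.21712116²·(1 − 0.06136725)·947/193 = 0.21711642.
Tier 1: Wₕ = 0.61242665; term = 0.61242665²·(1 − 0.20257017)·262/1797 = 0.043606763.
Tier 3: Wₕ = 0.17045219; term = 0.17045219²·(1 − 0.10976104)·243.5/271 = 0.023240285.
Sum = 0.28396347.
SE = √(0.28396347) = 0.53288.

0.53288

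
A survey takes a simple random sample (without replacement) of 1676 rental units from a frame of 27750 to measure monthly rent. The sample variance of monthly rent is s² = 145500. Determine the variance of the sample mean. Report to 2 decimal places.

81.57

Under SRS without replacement, Var(ȳ) = (1 − f)·s²/n with f = n/N = 1676/27750 = 0.06039640.
Var(ȳ) = (1 − 0.06039640)·145500/1676 = 0.93960360·86.813842 = 81.570599.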